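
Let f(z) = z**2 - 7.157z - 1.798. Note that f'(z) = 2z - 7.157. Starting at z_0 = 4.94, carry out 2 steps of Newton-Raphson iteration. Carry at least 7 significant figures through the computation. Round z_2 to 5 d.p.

z_0 = 4.940000: f = -12.749980, f' = 2.723000 → z_1 = 4.940000 - (-12.749980)/(2.723000) = 9.622328
z_1 = 9.622328: f = 21.924198, f' = 12.087657 → z_2 = 9.622328 - (21.924198)/(12.087657) = 7.808561

7.80856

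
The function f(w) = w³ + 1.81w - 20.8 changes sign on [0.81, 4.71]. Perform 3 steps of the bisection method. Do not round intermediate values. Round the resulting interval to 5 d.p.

f(0.810000) = -18.802459, f(4.710000) = 92.212211 (opposite signs)
step 1: m = 2.760000, f(m) = 5.220176 > 0 → root in [0.810000, 2.760000]
step 2: m = 1.785000, f(m) = -11.881738 < 0 → root in [1.785000, 2.760000]
step 3: m = 2.272500, f(m) = -4.951003 < 0 → root in [2.272500, 2.760000]

[2.27250, 2.76000]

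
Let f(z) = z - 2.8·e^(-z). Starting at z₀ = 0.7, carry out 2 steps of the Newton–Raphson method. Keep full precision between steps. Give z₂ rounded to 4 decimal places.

1.0147

Newton update: z ← z − f(z)/f'(z).
f'(z) = 1 + 2.8·e^(-z)
z_0 = 0.700000: f = -0.690439, f' = 2.390439 → z_1 = 0.700000 - (-0.690439)/(2.390439) = 0.988834
z_1 = 0.988834: f = -0.052796, f' = 2.041629 → z_2 = 0.988834 - (-0.052796)/(2.041629) = 1.014693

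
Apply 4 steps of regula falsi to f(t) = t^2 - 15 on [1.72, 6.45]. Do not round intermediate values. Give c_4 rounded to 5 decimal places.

3.86142

f(1.720000) = -12.041600, f(6.450000) = 26.602500
step 1: c = 3.193880, f(c) = -4.799130 < 0 → new bracket [3.193880, 6.450000]
step 2: c = 3.691515, f(c) = -1.372718 < 0 → new bracket [3.691515, 6.450000]
step 3: c = 3.826871, f(c) = -0.355057 < 0 → new bracket [3.826871, 6.450000]
step 4: c = 3.861420, f(c) = -0.089433 < 0 → new bracket [3.861420, 6.450000]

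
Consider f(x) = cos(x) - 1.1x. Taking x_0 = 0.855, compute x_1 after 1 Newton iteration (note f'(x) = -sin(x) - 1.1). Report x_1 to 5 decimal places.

x_0 = 0.855000: f = -0.284281, f' = -1.854571 → x_1 = 0.855000 - (-0.284281)/(-1.854571) = 0.701713

0.70171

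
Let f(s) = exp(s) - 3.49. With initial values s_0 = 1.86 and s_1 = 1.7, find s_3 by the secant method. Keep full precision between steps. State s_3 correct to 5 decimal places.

1.27363

f(s_0) = 2.933737, f(s_1) = 1.983947
s_2 = 1.700000 - (1.983947)·(1.700000 - 1.860000)/(1.983947 - (2.933737)) = 1.365787; f(s_2) = 0.428807
s_3 = 1.365787 - (0.428807)·(1.365787 - 1.700000)/(0.428807 - (1.983947)) = 1.273633; f(s_3) = 0.083813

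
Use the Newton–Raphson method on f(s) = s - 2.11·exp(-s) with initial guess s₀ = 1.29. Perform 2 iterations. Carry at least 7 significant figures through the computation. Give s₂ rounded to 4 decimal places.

Newton update: s ← s − f(s)/f'(s).
f'(s) = 1 + 2.11·exp(-s)
s_0 = 1.290000: f = 0.709179, f' = 1.580821 → s_1 = 1.290000 - (0.709179)/(1.580821) = 0.841386
s_1 = 0.841386: f = -0.068262, f' = 1.909648 → s_2 = 0.841386 - (-0.068262)/(1.909648) = 0.877132

0.8771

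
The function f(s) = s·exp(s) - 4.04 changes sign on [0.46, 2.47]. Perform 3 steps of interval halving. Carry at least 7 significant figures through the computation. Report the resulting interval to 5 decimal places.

[0.96250, 1.21375]

f(0.460000) = -3.311326, f(2.470000) = 25.161444 (opposite signs)
step 1: m = 1.465000, f(m) = 2.299851 > 0 → root in [0.460000, 1.465000]
step 2: m = 0.962500, f(m) = -1.519950 < 0 → root in [0.962500, 1.465000]
step 3: m = 1.213750, f(m) = 0.045584 > 0 → root in [0.962500, 1.213750]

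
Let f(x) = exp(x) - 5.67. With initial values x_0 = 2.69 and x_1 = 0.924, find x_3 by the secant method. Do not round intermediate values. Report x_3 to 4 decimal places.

1.9113

Secant update: x_(k+1) = x_k − f(x_k)·(x_k − x_(k-1))/(f(x_k) − f(x_(k-1))).
f(x_0) = 9.061676, f(x_1) = -3.150652
x_2 = 0.924000 - (-3.150652)·(0.924000 - 2.690000)/(-3.150652 - (9.061676)) = 1.379609; f(x_2) = -1.696651
x_3 = 1.379609 - (-1.696651)·(1.379609 - 0.924000)/(-1.696651 - (-3.150652)) = 1.911252; f(x_3) = 1.091552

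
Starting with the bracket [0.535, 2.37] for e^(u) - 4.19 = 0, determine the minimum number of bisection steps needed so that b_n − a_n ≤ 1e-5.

18

Initial width b − a = 2.37 − 0.535 = 1.835000.
After n steps the width is (b−a)/2^n; need (b−a)/2^n ≤ 1e-5.
So n ≥ log₂(1.835000/1e-5) = log₂(183500.0000) ≈ 17.4854.
Hence n = 18.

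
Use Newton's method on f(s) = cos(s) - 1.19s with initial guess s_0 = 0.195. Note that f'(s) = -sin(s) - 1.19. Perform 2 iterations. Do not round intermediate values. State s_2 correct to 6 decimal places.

s_0 = 0.195000: f = 0.748998, f' = -1.383767 → s_1 = 0.195000 - (0.748998)/(-1.383767) = 0.736275
s_1 = 0.736275: f = -0.135191, f' = -1.861532 → s_2 = 0.736275 - (-0.135191)/(-1.861532) = 0.663651

0.663651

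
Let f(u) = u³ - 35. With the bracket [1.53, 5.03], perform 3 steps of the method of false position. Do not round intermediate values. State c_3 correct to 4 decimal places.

f(1.530000) = -31.418423, f(5.030000) = 92.263527
step 1: c = 2.419091, f(c) = -20.843480 < 0 → new bracket [2.419091, 5.030000]
step 2: c = 2.900232, f(c) = -10.605148 < 0 → new bracket [2.900232, 5.030000]
step 3: c = 3.119798, f(c) = -4.634561 < 0 → new bracket [3.119798, 5.030000]

3.1198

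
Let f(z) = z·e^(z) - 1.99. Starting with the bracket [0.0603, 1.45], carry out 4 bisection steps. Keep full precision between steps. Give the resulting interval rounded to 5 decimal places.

f(0.060300) = -1.925952, f(1.450000) = 4.191516 (opposite signs)
step 1: m = 0.755150, f(m) = -0.383093 < 0 → root in [0.755150, 1.450000]
step 2: m = 1.102575, f(m) = 1.330859 > 0 → root in [0.755150, 1.102575]
step 3: m = 0.928862, f(m) = 0.361534 > 0 → root in [0.755150, 0.928862]
step 4: m = 0.842006, f(m) = -0.035688 < 0 → root in [0.842006, 0.928862]

[0.84201, 0.92886]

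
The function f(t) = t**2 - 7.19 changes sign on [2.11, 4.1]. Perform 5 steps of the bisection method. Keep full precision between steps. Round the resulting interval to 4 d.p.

[2.6697, 2.7319]

f(2.110000) = -2.737900, f(4.100000) = 9.620000 (opposite signs)
step 1: m = 3.105000, f(m) = 2.451025 > 0 → root in [2.110000, 3.105000]
step 2: m = 2.607500, f(m) = -0.390944 < 0 → root in [2.607500, 3.105000]
step 3: m = 2.856250, f(m) = 0.968164 > 0 → root in [2.607500, 2.856250]
step 4: m = 2.731875, f(m) = 0.273141 > 0 → root in [2.607500, 2.731875]
step 5: m = 2.669687, f(m) = -0.062769 < 0 → root in [2.669687, 2.731875]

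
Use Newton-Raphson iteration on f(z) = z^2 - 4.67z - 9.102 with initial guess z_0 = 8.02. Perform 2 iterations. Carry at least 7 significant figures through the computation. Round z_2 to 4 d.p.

6.1615

Newton update: z ← z − f(z)/f'(z).
f'(z) = 2z - 4.67
z_0 = 8.020000: f = 17.765000, f' = 11.370000 → z_1 = 8.020000 - (17.765000)/(11.370000) = 6.457555
z_1 = 6.457555: f = 2.441234, f' = 8.245110 → z_2 = 6.457555 - (2.441234)/(8.245110) = 6.161472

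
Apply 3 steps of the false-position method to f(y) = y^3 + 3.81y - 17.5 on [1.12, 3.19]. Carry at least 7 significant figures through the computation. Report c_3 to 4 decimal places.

2.0743

f(1.120000) = -11.827872, f(3.190000) = 27.115659
step 1: c = 1.748697, f(c) = -5.490047 < 0 → new bracket [1.748697, 3.190000]
step 2: c = 1.991379, f(c) = -2.015846 < 0 → new bracket [1.991379, 3.190000]
step 3: c = 2.074322, f(c) = -0.671420 < 0 → new bracket [2.074322, 3.190000]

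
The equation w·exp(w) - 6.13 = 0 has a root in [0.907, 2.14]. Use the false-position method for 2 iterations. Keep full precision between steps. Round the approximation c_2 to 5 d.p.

1.34522

False-position update: c = (a·f(b) − b·f(a))/(f(b) − f(a)); replace the endpoint whose sign matches f(c).
f(0.907000) = -3.883469, f(2.140000) = 12.058797
step 1: c = 1.207354, f(c) = -2.091859 < 0 → new bracket [1.207354, 2.140000]
step 2: c = 1.345225, f(c) = -0.965617 < 0 → new bracket [1.345225, 2.140000]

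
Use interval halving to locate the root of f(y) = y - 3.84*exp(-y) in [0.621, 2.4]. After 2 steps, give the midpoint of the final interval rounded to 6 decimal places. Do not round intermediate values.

1.288125

f(0.621000) = -1.442642, f(2.400000) = 2.051643 (opposite signs)
step 1: m = 1.510500, f(m) = 0.662630 > 0 → root in [0.621000, 1.510500]
step 2: m = 1.065750, f(m) = -0.257013 < 0 → root in [1.065750, 1.510500]
Midpoint of [1.065750, 1.510500] = 1.288125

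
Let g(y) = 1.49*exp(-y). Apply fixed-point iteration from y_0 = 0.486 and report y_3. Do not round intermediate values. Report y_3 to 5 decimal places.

y_1 = g(0.486000) = 0.916472
y_2 = g(0.916472) = 0.595892
y_3 = g(0.595892) = 0.821095

0.82110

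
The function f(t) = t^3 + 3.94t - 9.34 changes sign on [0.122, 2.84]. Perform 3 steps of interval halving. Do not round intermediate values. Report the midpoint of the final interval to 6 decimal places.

f(0.122000) = -8.857504, f(2.840000) = 24.755904 (opposite signs)
step 1: m = 1.481000, f(m) = -0.256492 < 0 → root in [1.481000, 2.840000]
step 2: m = 2.160500, f(m) = 9.257066 > 0 → root in [1.481000, 2.160500]
step 3: m = 1.820750, f(m) = 3.869779 > 0 → root in [1.481000, 1.820750]
Midpoint of [1.481000, 1.820750] = 1.650875

1.650875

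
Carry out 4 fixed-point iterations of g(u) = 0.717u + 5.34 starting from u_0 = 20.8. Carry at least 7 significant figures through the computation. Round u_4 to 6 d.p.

19.379529

u_1 = g(20.800000) = 20.253600
u_2 = g(20.253600) = 19.861831
u_3 = g(19.861831) = 19.580933
u_4 = g(19.580933) = 19.379529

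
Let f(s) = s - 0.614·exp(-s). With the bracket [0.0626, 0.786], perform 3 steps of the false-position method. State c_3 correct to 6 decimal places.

f(0.062600) = -0.514142, f(0.786000) = 0.506222
step 1: c = 0.427107, f(c) = 0.026538 > 0 → new bracket [0.062600, 0.427107]
step 2: c = 0.409217, f(c) = 0.001416 > 0 → new bracket [0.062600, 0.409217]
step 3: c = 0.408265, f(c) = 0.000076 > 0 → new bracket [0.062600, 0.408265]

0.408265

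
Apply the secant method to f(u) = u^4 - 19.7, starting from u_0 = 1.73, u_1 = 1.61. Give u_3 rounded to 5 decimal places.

2.02913

f(u_0) = -10.742550, f(u_1) = -12.981018
u_2 = 1.610000 - (-12.981018)·(1.610000 - 1.730000)/(-12.981018 - (-10.742550)) = 2.305888; f(u_2) = 8.571740
u_3 = 2.305888 - (8.571740)·(2.305888 - 1.610000)/(8.571740 - (-12.981018)) = 2.029126; f(u_3) = -2.747397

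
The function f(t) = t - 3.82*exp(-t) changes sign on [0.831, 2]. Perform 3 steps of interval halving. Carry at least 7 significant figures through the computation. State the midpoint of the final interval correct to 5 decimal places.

f(0.831000) = -0.833043, f(2.000000) = 1.483019 (opposite signs)
step 1: m = 1.415500, f(m) = 0.487988 > 0 → root in [0.831000, 1.415500]
step 2: m = 1.123250, f(m) = -0.119095 < 0 → root in [1.123250, 1.415500]
step 3: m = 1.269375, f(m) = 0.195928 > 0 → root in [1.123250, 1.269375]
Midpoint of [1.123250, 1.269375] = 1.196313

1.19631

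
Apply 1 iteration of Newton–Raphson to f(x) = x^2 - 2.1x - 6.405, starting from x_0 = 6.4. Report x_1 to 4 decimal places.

f'(x) = 2x - 2.1
x_0 = 6.400000: f = 21.115000, f' = 10.700000 → x_1 = 6.400000 - (21.115000)/(10.700000) = 4.426636

4.4266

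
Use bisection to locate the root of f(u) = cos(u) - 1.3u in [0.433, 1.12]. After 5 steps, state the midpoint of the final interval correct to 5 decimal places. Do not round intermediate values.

f(0.433000) = 0.344811, f(1.120000) = -1.020318 (opposite signs)
step 1: m = 0.776500, f(m) = -0.296079 < 0 → root in [0.433000, 0.776500]
step 2: m = 0.604750, f(m) = 0.036469 > 0 → root in [0.604750, 0.776500]
step 3: m = 0.690625, f(m) = -0.126964 < 0 → root in [0.604750, 0.690625]
step 4: m = 0.647687, f(m) = -0.044513 < 0 → root in [0.604750, 0.647687]
step 5: m = 0.626219, f(m) = -0.003835 < 0 → root in [0.604750, 0.626219]
Midpoint of [0.604750, 0.626219] = 0.615484

0.61548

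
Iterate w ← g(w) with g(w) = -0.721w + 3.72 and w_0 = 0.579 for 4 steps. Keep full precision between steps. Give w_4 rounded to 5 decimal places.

w_1 = g(0.579000) = 3.302541
w_2 = g(3.302541) = 1.338868
w_3 = g(1.338868) = 2.754676
w_4 = g(2.754676) = 1.733878

1.73388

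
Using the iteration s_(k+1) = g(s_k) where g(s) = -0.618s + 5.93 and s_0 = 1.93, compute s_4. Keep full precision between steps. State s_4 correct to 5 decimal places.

s_1 = g(1.930000) = 4.737260
s_2 = g(4.737260) = 3.002373
s_3 = g(3.002373) = 4.074533
s_4 = g(4.074533) = 3.411938

3.41194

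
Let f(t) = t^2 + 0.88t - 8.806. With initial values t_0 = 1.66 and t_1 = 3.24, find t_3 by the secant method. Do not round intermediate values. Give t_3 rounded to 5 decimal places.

2.54898

Secant update: t_(k+1) = t_k − f(t_k)·(t_k − t_(k-1))/(f(t_k) − f(t_(k-1))).
f(t_0) = -4.589600, f(t_1) = 4.542800
t_2 = 3.240000 - (4.542800)·(3.240000 - 1.660000)/(4.542800 - (-4.589600)) = 2.454048; f(t_2) = -0.624084
t_3 = 2.454048 - (-0.624084)·(2.454048 - 3.240000)/(-0.624084 - (4.542800)) = 2.548980; f(t_3) = -0.065600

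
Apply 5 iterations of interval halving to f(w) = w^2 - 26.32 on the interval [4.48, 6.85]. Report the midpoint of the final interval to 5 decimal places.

5.10953

f(4.480000) = -6.249600, f(6.850000) = 20.602500 (opposite signs)
step 1: m = 5.665000, f(m) = 5.772225 > 0 → root in [4.480000, 5.665000]
step 2: m = 5.072500, f(m) = -0.589744 < 0 → root in [5.072500, 5.665000]
step 3: m = 5.368750, f(m) = 2.503477 > 0 → root in [5.072500, 5.368750]
step 4: m = 5.220625, f(m) = 0.934925 > 0 → root in [5.072500, 5.220625]
step 5: m = 5.146562, f(m) = 0.167106 > 0 → root in [5.072500, 5.146562]
Midpoint of [5.072500, 5.146562] = 5.109531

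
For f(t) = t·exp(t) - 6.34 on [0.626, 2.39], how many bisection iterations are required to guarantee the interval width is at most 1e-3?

Initial width b − a = 2.39 − 0.626 = 1.764000.
After n steps the width is (b−a)/2^n; need (b−a)/2^n ≤ 1e-3.
So n ≥ log₂(1.764000/1e-3) = log₂(1764.0000) ≈ 10.7846.
Hence n = 11.

11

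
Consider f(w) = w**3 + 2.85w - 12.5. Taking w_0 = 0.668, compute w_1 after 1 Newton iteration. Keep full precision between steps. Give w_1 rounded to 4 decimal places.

3.1266

f'(w) = 3w**2 + 2.85
w_0 = 0.668000: f = -10.298122, f' = 4.188672 → w_1 = 0.668000 - (-10.298122)/(4.188672) = 3.126565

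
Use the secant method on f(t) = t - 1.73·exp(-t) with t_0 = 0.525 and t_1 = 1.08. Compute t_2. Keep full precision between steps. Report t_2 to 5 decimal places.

Secant update: t_(k+1) = t_k − f(t_k)·(t_k − t_(k-1))/(f(t_k) − f(t_(k-1))).
f(t_0) = -0.498391, f(t_1) = 0.492500
t_2 = 1.080000 - (0.492500)·(1.080000 - 0.525000)/(0.492500 - (-0.498391)) = 0.804150; f(t_2) = 0.030030

0.80415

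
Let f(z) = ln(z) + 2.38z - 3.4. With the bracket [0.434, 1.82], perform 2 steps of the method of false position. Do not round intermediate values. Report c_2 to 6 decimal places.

1.321614

f(0.434000) = -3.201791, f(1.820000) = 1.530437
step 1: c = 1.371758, f(c) = 0.180876 > 0 → new bracket [0.434000, 1.371758]
step 2: c = 1.321614, f(c) = 0.024296 > 0 → new bracket [0.434000, 1.321614]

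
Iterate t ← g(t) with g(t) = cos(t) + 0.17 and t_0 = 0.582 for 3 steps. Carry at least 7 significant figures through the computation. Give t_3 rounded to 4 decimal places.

t_1 = g(0.582000) = 1.005365
t_2 = g(1.005365) = 0.705780
t_3 = g(0.705780) = 0.931106

0.9311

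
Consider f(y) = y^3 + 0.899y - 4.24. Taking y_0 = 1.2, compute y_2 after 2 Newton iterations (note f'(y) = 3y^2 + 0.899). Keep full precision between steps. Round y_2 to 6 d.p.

1.435246

Newton update: y ← y − f(y)/f'(y).
y_0 = 1.200000: f = -1.433200, f' = 5.219000 → y_1 = 1.200000 - (-1.433200)/(5.219000) = 1.474612
y_1 = 1.474612: f = 0.292191, f' = 7.422442 → y_2 = 1.474612 - (0.292191)/(7.422442) = 1.435246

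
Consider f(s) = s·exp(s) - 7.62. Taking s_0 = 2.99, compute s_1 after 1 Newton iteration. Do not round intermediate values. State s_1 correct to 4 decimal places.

2.3367

f'(s) = (s + 1)·exp(s)
s_0 = 2.990000: f = 51.838191, f' = 79.343873 → s_1 = 2.990000 - (51.838191)/(79.343873) = 2.336664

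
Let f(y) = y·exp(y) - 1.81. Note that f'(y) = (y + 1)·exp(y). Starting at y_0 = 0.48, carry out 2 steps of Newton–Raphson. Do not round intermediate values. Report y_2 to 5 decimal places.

0.81537

y_0 = 0.480000: f = -1.034284, f' = 2.391790 → y_1 = 0.480000 - (-1.034284)/(2.391790) = 0.912431
y_1 = 0.912431: f = 0.462290, f' = 4.762660 → y_2 = 0.912431 - (0.462290)/(4.762660) = 0.815365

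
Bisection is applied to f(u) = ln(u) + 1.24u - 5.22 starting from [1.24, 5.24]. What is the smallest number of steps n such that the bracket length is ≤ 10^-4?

16

Initial width b − a = 5.24 − 1.24 = 4.000000.
After n steps the width is (b−a)/2^n; need (b−a)/2^n ≤ 10^-4.
So n ≥ log₂(4.000000/10^-4) = log₂(40000.0000) ≈ 15.2877.
Hence n = 16.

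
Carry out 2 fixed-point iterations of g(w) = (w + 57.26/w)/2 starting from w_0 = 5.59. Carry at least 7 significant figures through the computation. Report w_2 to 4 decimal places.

w_1 = g(5.590000) = 7.916646
w_2 = g(7.916646) = 7.574753

7.5748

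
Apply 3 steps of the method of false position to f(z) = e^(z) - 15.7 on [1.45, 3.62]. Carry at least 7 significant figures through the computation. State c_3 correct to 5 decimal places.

2.67031

f(1.450000) = -11.436885, f(3.620000) = 21.637568
step 1: c = 2.200369, f(c) = -6.671656 < 0 → new bracket [2.200369, 3.620000]
step 2: c = 2.534934, f(c) = -3.084396 < 0 → new bracket [2.534934, 3.620000]
step 3: c = 2.670311, f(c) = -1.255541 < 0 → new bracket [2.670311, 3.620000]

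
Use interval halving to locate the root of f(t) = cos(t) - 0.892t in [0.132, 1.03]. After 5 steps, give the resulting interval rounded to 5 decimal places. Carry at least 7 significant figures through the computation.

f(0.132000) = 0.873557, f(1.030000) = -0.403941 (opposite signs)
step 1: m = 0.581000, f(m) = 0.317662 > 0 → root in [0.581000, 1.030000]
step 2: m = 0.805500, f(m) = -0.025755 < 0 → root in [0.581000, 0.805500]
step 3: m = 0.693250, f(m) = 0.150794 > 0 → root in [0.693250, 0.805500]
step 4: m = 0.749375, f(m) = 0.063672 > 0 → root in [0.749375, 0.805500]
step 5: m = 0.777438, f(m) = 0.019239 > 0 → root in [0.777438, 0.805500]

[0.77744, 0.80550]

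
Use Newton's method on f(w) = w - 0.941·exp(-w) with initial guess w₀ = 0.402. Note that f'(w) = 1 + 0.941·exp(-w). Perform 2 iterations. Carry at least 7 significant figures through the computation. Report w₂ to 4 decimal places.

0.5454

w_0 = 0.402000: f = -0.227511, f' = 1.629511 → w_1 = 0.402000 - (-0.227511)/(1.629511) = 0.541619
w_1 = 0.541619: f = -0.005860, f' = 1.547479 → w_2 = 0.541619 - (-0.005860)/(1.547479) = 0.545406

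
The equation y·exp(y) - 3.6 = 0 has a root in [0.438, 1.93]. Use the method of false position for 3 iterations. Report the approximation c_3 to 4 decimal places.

f(0.438000) = -2.921273, f(1.930000) = 9.696755
step 1: c = 0.783422, f(c) = -1.885130 < 0 → new bracket [0.783422, 1.930000]
step 2: c = 0.970045, f(c) = -1.040961 < 0 → new bracket [0.970045, 1.930000]
step 3: c = 1.063107, f(c) = -0.521930 < 0 → new bracket [1.063107, 1.930000]

1.0631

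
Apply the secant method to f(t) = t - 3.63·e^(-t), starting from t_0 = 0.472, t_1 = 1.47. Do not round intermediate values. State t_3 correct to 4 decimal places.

1.1448

f(t_0) = -1.792225, f(t_1) = 0.635370
t_2 = 1.470000 - (0.635370)·(1.470000 - 0.472000)/(0.635370 - (-1.792225)) = 1.208795; f(t_2) = 0.125034
t_3 = 1.208795 - (0.125034)·(1.208795 - 1.470000)/(0.125034 - (0.635370)) = 1.144799; f(t_3) = -0.010586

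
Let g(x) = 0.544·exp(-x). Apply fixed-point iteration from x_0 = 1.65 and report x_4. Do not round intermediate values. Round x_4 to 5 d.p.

0.38982

x_1 = g(1.650000) = 0.104475
x_2 = g(0.104475) = 0.490034
x_3 = g(0.490034) = 0.333258
x_4 = g(0.333258) = 0.389823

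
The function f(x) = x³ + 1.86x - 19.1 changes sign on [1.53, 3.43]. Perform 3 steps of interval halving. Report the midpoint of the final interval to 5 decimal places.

f(1.530000) = -12.672623, f(3.430000) = 27.633407 (opposite signs)
step 1: m = 2.480000, f(m) = 0.765792 > 0 → root in [1.530000, 2.480000]
step 2: m = 2.005000, f(m) = -7.310550 < 0 → root in [2.005000, 2.480000]
step 3: m = 2.242500, f(m) = -3.651852 < 0 → root in [2.242500, 2.480000]
Midpoint of [2.242500, 2.480000] = 2.361250

2.36125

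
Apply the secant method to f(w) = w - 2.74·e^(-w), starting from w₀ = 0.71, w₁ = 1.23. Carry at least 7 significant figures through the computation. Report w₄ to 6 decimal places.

1.003987

Secant update: w_(k+1) = w_k − f(w_k)·(w_k − w_(k-1))/(f(w_k) − f(w_(k-1))).
f(w_0) = -0.637105, f(w_1) = 0.429118
w_2 = 1.230000 - (0.429118)·(1.230000 - 0.710000)/(0.429118 - (-0.637105)) = 1.020718; f(w_2) = 0.033397
w_3 = 1.020718 - (0.033397)·(1.020718 - 1.230000)/(0.033397 - (0.429118)) = 1.003056; f(w_3) = -0.001859
w_4 = 1.003056 - (-0.001859)·(1.003056 - 1.020718)/(-0.001859 - (0.033397)) = 1.003987; f(w_4) = 0.000008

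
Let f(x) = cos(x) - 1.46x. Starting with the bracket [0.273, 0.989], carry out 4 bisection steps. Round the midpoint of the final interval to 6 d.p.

f(0.273000) = 0.564386, f(0.989000) = -0.894414 (opposite signs)
step 1: m = 0.631000, f(m) = -0.113822 < 0 → root in [0.273000, 0.631000]
step 2: m = 0.452000, f(m) = 0.239655 > 0 → root in [0.452000, 0.631000]
step 3: m = 0.541500, f(m) = 0.066347 > 0 → root in [0.541500, 0.631000]
step 4: m = 0.586250, f(m) = -0.022904 < 0 → root in [0.541500, 0.586250]
Midpoint of [0.541500, 0.586250] = 0.563875

0.563875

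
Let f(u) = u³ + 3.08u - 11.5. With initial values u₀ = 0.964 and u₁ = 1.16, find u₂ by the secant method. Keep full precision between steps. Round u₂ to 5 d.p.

2.14350

f(u_0) = -7.635039, f(u_1) = -6.366304
u_2 = 1.160000 - (-6.366304)·(1.160000 - 0.964000)/(-6.366304 - (-7.635039)) = 2.143496; f(u_2) = 4.950423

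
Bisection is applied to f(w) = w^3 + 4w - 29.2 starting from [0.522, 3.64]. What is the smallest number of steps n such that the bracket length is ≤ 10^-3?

Initial width b − a = 3.64 − 0.522 = 3.118000.
After n steps the width is (b−a)/2^n; need (b−a)/2^n ≤ 10^-3.
So n ≥ log₂(3.118000/10^-3) = log₂(3118.0000) ≈ 11.6064.
Hence n = 12.

12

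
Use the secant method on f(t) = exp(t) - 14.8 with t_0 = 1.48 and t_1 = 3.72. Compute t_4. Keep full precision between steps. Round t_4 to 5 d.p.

2.78342

f(t_0) = -10.407054, f(t_1) = 26.464394
t_2 = 3.720000 - (26.464394)·(3.720000 - 1.480000)/(26.464394 - (-10.407054)) = 2.112245; f(t_2) = -6.533218
t_3 = 2.112245 - (-6.533218)·(2.112245 - 3.720000)/(-6.533218 - (26.464394)) = 2.430566; f(t_3) = -3.434690
t_4 = 2.430566 - (-3.434690)·(2.430566 - 2.112245)/(-3.434690 - (-6.533218)) = 2.783421; f(t_4) = 1.374259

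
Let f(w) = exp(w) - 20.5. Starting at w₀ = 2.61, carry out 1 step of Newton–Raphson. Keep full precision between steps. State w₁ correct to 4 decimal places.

3.1175

f'(w) = exp(w)
w_0 = 2.610000: f = -6.900949, f' = 13.599051 → w_1 = 2.610000 - (-6.900949)/(13.599051) = 3.117458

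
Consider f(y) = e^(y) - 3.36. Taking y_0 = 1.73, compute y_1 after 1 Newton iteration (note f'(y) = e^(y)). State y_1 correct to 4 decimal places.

Newton update: y ← y − f(y)/f'(y).
y_0 = 1.730000: f = 2.280654, f' = 5.640654 → y_1 = 1.730000 - (2.280654)/(5.640654) = 1.325676

1.3257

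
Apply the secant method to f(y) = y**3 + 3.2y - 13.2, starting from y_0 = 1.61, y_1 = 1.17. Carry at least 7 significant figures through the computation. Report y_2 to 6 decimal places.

2.038397

Secant update: y_(k+1) = y_k − f(y_k)·(y_k − y_(k-1))/(f(y_k) − f(y_(k-1))).
f(y_0) = -3.874719, f(y_1) = -7.854387
y_2 = 1.170000 - (-7.854387)·(1.170000 - 1.610000)/(-7.854387 - (-3.874719)) = 2.038397; f(y_2) = 1.792531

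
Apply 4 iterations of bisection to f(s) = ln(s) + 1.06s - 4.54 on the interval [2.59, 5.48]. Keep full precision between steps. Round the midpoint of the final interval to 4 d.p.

3.2222

f(2.590000) = -0.842942, f(5.480000) = 2.969905 (opposite signs)
step 1: m = 4.035000, f(m) = 1.132106 > 0 → root in [2.590000, 4.035000]
step 2: m = 3.312500, f(m) = 0.168953 > 0 → root in [2.590000, 3.312500]
step 3: m = 2.951250, f(m) = -0.329446 < 0 → root in [2.951250, 3.312500]
step 4: m = 3.131875, f(m) = -0.078581 < 0 → root in [3.131875, 3.312500]
Midpoint of [3.131875, 3.312500] = 3.222187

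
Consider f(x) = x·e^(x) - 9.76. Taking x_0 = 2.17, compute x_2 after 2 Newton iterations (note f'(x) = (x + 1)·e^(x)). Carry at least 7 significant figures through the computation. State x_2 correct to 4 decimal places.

1.7375

Newton update: x ← x − f(x)/f'(x).
x_0 = 2.170000: f = 9.245476, f' = 27.763760 → x_1 = 2.170000 - (9.245476)/(27.763760) = 1.836995
x_1 = 1.836995: f = 1.772000, f' = 17.809644 → x_2 = 1.836995 - (1.772000)/(17.809644) = 1.737498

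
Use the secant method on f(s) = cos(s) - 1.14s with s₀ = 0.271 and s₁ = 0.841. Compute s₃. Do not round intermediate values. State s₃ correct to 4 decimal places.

0.6808

Secant update: s_(k+1) = s_k − f(s_k)·(s_k − s_(k-1))/(f(s_k) − f(s_(k-1))).
f(s_0) = 0.654564, f(s_1) = -0.292022
s_2 = 0.841000 - (-0.292022)·(0.841000 - 0.271000)/(-0.292022 - (0.654564)) = 0.665155; f(s_2) = 0.028545
s_3 = 0.665155 - (0.028545)·(0.665155 - 0.841000)/(0.028545 - (-0.292022)) = 0.680813; f(s_3) = 0.000935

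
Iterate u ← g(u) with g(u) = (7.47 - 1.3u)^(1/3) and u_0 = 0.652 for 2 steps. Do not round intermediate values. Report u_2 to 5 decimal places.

u_1 = g(0.652000) = 1.877897
u_2 = g(1.877897) = 1.713245

1.71325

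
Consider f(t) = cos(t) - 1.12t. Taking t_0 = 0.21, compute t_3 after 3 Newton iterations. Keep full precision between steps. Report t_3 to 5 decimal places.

0.68912

f'(t) = -sin(t) - 1.12
t_0 = 0.210000: f = 0.742831, f' = -1.328460 → t_1 = 0.210000 - (0.742831)/(-1.328460) = 0.769167
t_1 = 0.769167: f = -0.142977, f' = -1.815537 → t_2 = 0.769167 - (-0.142977)/(-1.815537) = 0.690415
t_2 = 0.690415: f = -0.002283, f' = -1.756857 → t_3 = 0.690415 - (-0.002283)/(-1.756857) = 0.689116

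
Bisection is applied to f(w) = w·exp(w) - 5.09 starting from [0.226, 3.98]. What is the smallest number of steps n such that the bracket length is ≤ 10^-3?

12

Initial width b − a = 3.98 − 0.226 = 3.754000.
After n steps the width is (b−a)/2^n; need (b−a)/2^n ≤ 10^-3.
So n ≥ log₂(3.754000/10^-3) = log₂(3754.0000) ≈ 11.8742.
Hence n = 12.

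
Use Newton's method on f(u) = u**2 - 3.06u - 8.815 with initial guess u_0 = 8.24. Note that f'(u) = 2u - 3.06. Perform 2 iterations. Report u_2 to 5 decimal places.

u_0 = 8.240000: f = 33.868200, f' = 13.420000 → u_1 = 8.240000 - (33.868200)/(13.420000) = 5.716289
u_1 = 5.716289: f = 6.369117, f' = 8.372578 → u_2 = 5.716289 - (6.369117)/(8.372578) = 4.955578

4.95558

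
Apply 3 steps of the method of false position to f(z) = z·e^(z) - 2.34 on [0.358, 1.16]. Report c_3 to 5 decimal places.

False-position update: c = (a·f(b) − b·f(a))/(f(b) − f(a)); replace the endpoint whose sign matches f(c).
f(0.358000) = -1.827893, f(1.160000) = 1.360323
step 1: c = 0.817809, f(c) = -0.487229 < 0 → new bracket [0.817809, 1.160000]
step 2: c = 0.908050, f(c) = -0.088505 < 0 → new bracket [0.908050, 1.160000]
step 3: c = 0.923441, f(c) = -0.014831 < 0 → new bracket [0.923441, 1.160000]

0.92344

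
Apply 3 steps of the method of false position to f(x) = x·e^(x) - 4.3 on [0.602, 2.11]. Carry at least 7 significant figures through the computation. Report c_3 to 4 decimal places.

1.1534

f(0.602000) = -3.200888, f(2.110000) = 13.103789
step 1: c = 0.898046, f(c) = -2.095474 < 0 → new bracket [0.898046, 2.110000]
step 2: c = 1.065134, f(c) = -1.209801 < 0 → new bracket [1.065134, 2.110000]
step 3: c = 1.153448, f(c) = -0.644609 < 0 → new bracket [1.153448, 2.110000]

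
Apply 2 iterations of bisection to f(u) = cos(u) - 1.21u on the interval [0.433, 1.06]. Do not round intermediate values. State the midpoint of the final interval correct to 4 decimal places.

0.6681

f(0.433000) = 0.383781, f(1.060000) = -0.793728 (opposite signs)
step 1: m = 0.746500, f(m) = -0.169195 < 0 → root in [0.433000, 0.746500]
step 2: m = 0.589750, f(m) = 0.117482 > 0 → root in [0.589750, 0.746500]
Midpoint of [0.589750, 0.746500] = 0.668125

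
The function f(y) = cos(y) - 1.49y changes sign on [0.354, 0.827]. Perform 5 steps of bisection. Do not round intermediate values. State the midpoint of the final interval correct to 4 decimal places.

f(0.354000) = 0.410534, f(0.827000) = -0.555143 (opposite signs)
step 1: m = 0.590500, f(m) = -0.049183 < 0 → root in [0.354000, 0.590500]
step 2: m = 0.472250, f(m) = 0.186895 > 0 → root in [0.472250, 0.590500]
step 3: m = 0.531375, f(m) = 0.070362 > 0 → root in [0.531375, 0.590500]
step 4: m = 0.560938, f(m) = 0.010960 > 0 → root in [0.560938, 0.590500]
step 5: m = 0.575719, f(m) = -0.019020 < 0 → root in [0.560938, 0.575719]
Midpoint of [0.560938, 0.575719] = 0.568328

0.5683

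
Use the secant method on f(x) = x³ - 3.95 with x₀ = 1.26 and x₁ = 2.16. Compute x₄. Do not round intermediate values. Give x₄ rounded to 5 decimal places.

Secant update: x_(k+1) = x_k − f(x_k)·(x_k − x_(k-1))/(f(x_k) − f(x_(k-1))).
f(x_0) = -1.949624, f(x_1) = 6.127696
x_2 = 2.160000 - (6.127696)·(2.160000 - 1.260000)/(6.127696 - (-1.949624)) = 1.477233; f(x_2) = -0.726356
x_3 = 1.477233 - (-0.726356)·(1.477233 - 2.160000)/(-0.726356 - (6.127696)) = 1.549589; f(x_3) = -0.229086
x_4 = 1.549589 - (-0.229086)·(1.549589 - 1.477233)/(-0.229086 - (-0.726356)) = 1.582923; f(x_4) = 0.016240

1.58292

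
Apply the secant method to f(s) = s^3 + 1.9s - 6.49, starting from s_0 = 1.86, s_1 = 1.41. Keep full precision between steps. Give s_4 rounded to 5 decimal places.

1.53015

f(s_0) = 3.478856, f(s_1) = -1.007779
s_2 = 1.410000 - (-1.007779)·(1.410000 - 1.860000)/(-1.007779 - (3.478856)) = 1.511078; f(s_2) = -0.168621
s_3 = 1.511078 - (-0.168621)·(1.511078 - 1.410000)/(-0.168621 - (-1.007779)) = 1.531389; f(s_3) = 0.010978
s_4 = 1.531389 - (0.010978)·(1.531389 - 1.511078)/(0.010978 - (-0.168621)) = 1.530147; f(s_4) = -0.000108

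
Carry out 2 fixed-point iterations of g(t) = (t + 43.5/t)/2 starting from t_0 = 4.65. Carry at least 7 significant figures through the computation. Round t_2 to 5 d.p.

6.60728

t_1 = g(4.650000) = 7.002419
t_2 = g(7.002419) = 6.607279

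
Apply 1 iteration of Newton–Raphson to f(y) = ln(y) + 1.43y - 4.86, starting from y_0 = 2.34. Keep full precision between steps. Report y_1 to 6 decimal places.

2.697310

f'(y) = 1/y + 1.43
y_0 = 2.340000: f = -0.663649, f' = 1.857350 → y_1 = 2.340000 - (-0.663649)/(1.857350) = 2.697310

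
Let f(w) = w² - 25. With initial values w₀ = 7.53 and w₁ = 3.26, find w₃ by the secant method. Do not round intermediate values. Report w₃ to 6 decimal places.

Secant update: w_(k+1) = w_k − f(w_k)·(w_k − w_(k-1))/(f(w_k) − f(w_(k-1))).
f(w_0) = 31.700900, f(w_1) = -14.372400
w_2 = 3.260000 - (-14.372400)·(3.260000 - 7.530000)/(-14.372400 - (31.700900)) = 4.592011; f(w_2) = -3.913434
w_3 = 4.592011 - (-3.913434)·(4.592011 - 3.260000)/(-3.913434 - (-14.372400)) = 5.090410; f(w_3) = 0.912274

5.090410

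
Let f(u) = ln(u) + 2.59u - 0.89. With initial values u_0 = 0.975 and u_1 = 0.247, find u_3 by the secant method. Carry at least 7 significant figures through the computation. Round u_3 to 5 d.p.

f(u_0) = 1.609932, f(u_1) = -1.648637
u_2 = 0.247000 - (-1.648637)·(0.247000 - 0.975000)/(-1.648637 - (1.609932)) = 0.615324; f(u_2) = 0.218081
u_3 = 0.615324 - (0.218081)·(0.615324 - 0.247000)/(0.218081 - (-1.648637)) = 0.572294; f(u_3) = 0.034138

0.57229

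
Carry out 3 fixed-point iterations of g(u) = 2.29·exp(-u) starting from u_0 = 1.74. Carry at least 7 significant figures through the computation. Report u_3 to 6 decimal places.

u_1 = g(1.740000) = 0.401942
u_2 = g(0.401942) = 1.532055
u_3 = g(1.532055) = 0.494849

0.494849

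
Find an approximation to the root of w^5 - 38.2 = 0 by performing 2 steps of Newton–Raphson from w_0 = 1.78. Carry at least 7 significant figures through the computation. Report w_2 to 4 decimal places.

2.0832

f'(w) = 5w^4
w_0 = 1.780000: f = -20.331010, f' = 50.193793 → w_1 = 1.780000 - (-20.331010)/(50.193793) = 2.185050
w_1 = 2.185050: f = 11.608926, f' = 113.976612 → w_2 = 2.185050 - (11.608926)/(113.976612) = 2.083197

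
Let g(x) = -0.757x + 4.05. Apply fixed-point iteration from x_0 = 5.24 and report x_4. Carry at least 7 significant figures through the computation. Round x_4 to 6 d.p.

3.268854

x_1 = g(5.240000) = 0.083320
x_2 = g(0.083320) = 3.986927
x_3 = g(3.986927) = 1.031896
x_4 = g(1.031896) = 3.268854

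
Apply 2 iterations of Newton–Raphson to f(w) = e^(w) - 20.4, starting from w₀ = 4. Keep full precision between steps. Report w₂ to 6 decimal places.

f'(w) = e^(w)
w_0 = 4.000000: f = 34.198150, f' = 54.598150 → w_1 = 4.000000 - (34.198150)/(54.598150) = 3.373639
w_1 = 3.373639: f = 8.784538, f' = 29.184538 → w_2 = 3.373639 - (8.784538)/(29.184538) = 3.072639

3.072639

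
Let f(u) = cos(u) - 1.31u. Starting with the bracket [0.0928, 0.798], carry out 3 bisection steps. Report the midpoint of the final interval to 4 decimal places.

0.5776

f(0.092800) = 0.874129, f(0.798000) = -0.347240 (opposite signs)
step 1: m = 0.445400, f(m) = 0.318964 > 0 → root in [0.445400, 0.798000]
step 2: m = 0.621700, f(m) = -0.001537 < 0 → root in [0.445400, 0.621700]
step 3: m = 0.533550, f(m) = 0.162056 > 0 → root in [0.533550, 0.621700]
Midpoint of [0.533550, 0.621700] = 0.577625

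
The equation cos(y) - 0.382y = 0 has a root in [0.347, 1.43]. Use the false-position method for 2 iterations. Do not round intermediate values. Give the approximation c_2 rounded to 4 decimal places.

1.1237

False-position update: c = (a·f(b) − b·f(a))/(f(b) − f(a)); replace the endpoint whose sign matches f(c).
f(0.347000) = 0.807843, f(1.430000) = -0.405928
step 1: c = 1.067806, f(c) = 0.074145 > 0 → new bracket [1.067806, 1.430000]
step 2: c = 1.123746, f(c) = 0.003037 > 0 → new bracket [1.123746, 1.430000]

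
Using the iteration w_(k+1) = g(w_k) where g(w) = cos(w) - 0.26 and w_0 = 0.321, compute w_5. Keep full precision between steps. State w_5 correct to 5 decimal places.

0.58799

w_1 = g(0.321000) = 0.688920
w_2 = g(0.688920) = 0.511933
w_3 = g(0.511933) = 0.611799
w_4 = g(0.611799) = 0.558616
w_5 = g(0.558616) = 0.587990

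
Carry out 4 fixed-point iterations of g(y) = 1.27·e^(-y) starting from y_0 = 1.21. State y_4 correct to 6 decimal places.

y_1 = g(1.210000) = 0.378711
y_2 = g(0.378711) = 0.869625
y_3 = g(0.869625) = 0.532268
y_4 = g(0.532268) = 0.745835

0.745835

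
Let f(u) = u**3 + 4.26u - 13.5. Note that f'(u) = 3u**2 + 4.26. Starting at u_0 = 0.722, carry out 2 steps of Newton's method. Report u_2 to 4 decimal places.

1.9262

u_0 = 0.722000: f = -10.047913, f' = 5.823852 → u_1 = 0.722000 - (-10.047913)/(5.823852) = 2.447304
u_1 = 2.447304: f = 11.583137, f' = 22.227885 → u_2 = 2.447304 - (11.583137)/(22.227885) = 1.926195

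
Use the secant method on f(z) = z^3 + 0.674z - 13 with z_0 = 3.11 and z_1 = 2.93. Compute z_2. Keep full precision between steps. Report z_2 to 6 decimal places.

f(z_0) = 19.176371, f(z_1) = 14.128577
z_2 = 2.930000 - (14.128577)·(2.930000 - 3.110000)/(14.128577 - (19.176371)) = 2.426187; f(z_2) = 2.916718

2.426187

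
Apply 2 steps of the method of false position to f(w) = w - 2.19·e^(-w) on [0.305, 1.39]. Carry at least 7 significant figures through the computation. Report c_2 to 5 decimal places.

f(0.305000) = -1.309300, f(1.390000) = 0.844525
step 1: c = 0.964566, f(c) = 0.129851 > 0 → new bracket [0.305000, 0.964566]
step 2: c = 0.905055, f(c) = 0.019157 > 0 → new bracket [0.305000, 0.905055]

0.90506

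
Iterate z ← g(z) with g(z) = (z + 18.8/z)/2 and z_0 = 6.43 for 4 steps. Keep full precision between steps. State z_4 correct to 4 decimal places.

z_1 = g(6.430000) = 4.676897
z_2 = g(4.676897) = 4.348328
z_3 = g(4.348328) = 4.335914
z_4 = g(4.335914) = 4.335897

4.3359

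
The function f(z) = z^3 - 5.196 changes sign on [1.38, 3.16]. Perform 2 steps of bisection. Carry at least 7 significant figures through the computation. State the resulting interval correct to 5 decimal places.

[1.38000, 1.82500]

f(1.380000) = -2.567928, f(3.160000) = 26.358496 (opposite signs)
step 1: m = 2.270000, f(m) = 6.501083 > 0 → root in [1.380000, 2.270000]
step 2: m = 1.825000, f(m) = 0.882391 > 0 → root in [1.380000, 1.825000]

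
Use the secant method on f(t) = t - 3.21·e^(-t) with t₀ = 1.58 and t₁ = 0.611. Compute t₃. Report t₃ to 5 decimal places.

1.09254

Secant update: t_(k+1) = t_k − f(t_k)·(t_k − t_(k-1))/(f(t_k) − f(t_(k-1))).
f(t_0) = 0.918820, f(t_1) = -1.131413
t_2 = 0.611000 - (-1.131413)·(0.611000 - 1.580000)/(-1.131413 - (0.918820)) = 1.145739; f(t_2) = 0.124995
t_3 = 1.145739 - (0.124995)·(1.145739 - 0.611000)/(0.124995 - (-1.131413)) = 1.092540; f(t_3) = 0.016023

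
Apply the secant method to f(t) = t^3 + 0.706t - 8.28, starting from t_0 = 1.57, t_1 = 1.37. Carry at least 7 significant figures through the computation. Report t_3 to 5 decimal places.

1.87028

Secant update: t_(k+1) = t_k − f(t_k)·(t_k − t_(k-1))/(f(t_k) − f(t_(k-1))).
f(t_0) = -3.301687, f(t_1) = -4.741427
t_2 = 1.370000 - (-4.741427)·(1.370000 - 1.570000)/(-4.741427 - (-3.301687)) = 2.028650; f(t_2) = 1.500981
t_3 = 2.028650 - (1.500981)·(2.028650 - 1.370000)/(1.500981 - (-4.741427)) = 1.870279; f(t_3) = -0.417458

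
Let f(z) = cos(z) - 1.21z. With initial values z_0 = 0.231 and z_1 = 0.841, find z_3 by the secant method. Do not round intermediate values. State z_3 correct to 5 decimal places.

0.65456

f(z_0) = 0.693928, f(z_1) = -0.350892
z_2 = 0.841000 - (-0.350892)·(0.841000 - 0.231000)/(-0.350892 - (0.693928)) = 0.636138; f(z_2) = 0.034670
z_3 = 0.636138 - (0.034670)·(0.636138 - 0.841000)/(0.034670 - (-0.350892)) = 0.654559; f(z_3) = 0.001300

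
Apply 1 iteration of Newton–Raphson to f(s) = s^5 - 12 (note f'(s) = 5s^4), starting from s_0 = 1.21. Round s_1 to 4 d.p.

2.0876

Newton update: s ← s − f(s)/f'(s).
s_0 = 1.210000: f = -9.406258, f' = 10.717944 → s_1 = 1.210000 - (-9.406258)/(10.717944) = 2.087618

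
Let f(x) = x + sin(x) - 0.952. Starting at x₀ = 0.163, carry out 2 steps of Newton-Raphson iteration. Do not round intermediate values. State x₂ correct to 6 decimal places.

f'(x) = 1 + cos(x)
x_0 = 0.163000: f = -0.626721, f' = 1.986745 → x_1 = 0.163000 - (-0.626721)/(1.986745) = 0.478451
x_1 = 0.478451: f = -0.013144, f' = 1.887709 → x_2 = 0.478451 - (-0.013144)/(1.887709) = 0.485414

0.485414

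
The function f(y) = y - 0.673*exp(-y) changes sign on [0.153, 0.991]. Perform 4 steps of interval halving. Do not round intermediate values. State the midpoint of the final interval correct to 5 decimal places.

f(0.153000) = -0.424521, f(0.991000) = 0.741179 (opposite signs)
step 1: m = 0.572000, f(m) = 0.192162 > 0 → root in [0.153000, 0.572000]
step 2: m = 0.362500, f(m) = -0.105864 < 0 → root in [0.362500, 0.572000]
step 3: m = 0.467250, f(m) = 0.045465 > 0 → root in [0.362500, 0.467250]
step 4: m = 0.414875, f(m) = -0.029590 < 0 → root in [0.414875, 0.467250]
Midpoint of [0.414875, 0.467250] = 0.441062

0.44106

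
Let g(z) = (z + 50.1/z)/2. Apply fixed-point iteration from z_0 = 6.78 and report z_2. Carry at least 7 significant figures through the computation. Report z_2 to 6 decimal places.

7.078138

z_1 = g(6.780000) = 7.084690
z_2 = g(7.084690) = 7.078138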